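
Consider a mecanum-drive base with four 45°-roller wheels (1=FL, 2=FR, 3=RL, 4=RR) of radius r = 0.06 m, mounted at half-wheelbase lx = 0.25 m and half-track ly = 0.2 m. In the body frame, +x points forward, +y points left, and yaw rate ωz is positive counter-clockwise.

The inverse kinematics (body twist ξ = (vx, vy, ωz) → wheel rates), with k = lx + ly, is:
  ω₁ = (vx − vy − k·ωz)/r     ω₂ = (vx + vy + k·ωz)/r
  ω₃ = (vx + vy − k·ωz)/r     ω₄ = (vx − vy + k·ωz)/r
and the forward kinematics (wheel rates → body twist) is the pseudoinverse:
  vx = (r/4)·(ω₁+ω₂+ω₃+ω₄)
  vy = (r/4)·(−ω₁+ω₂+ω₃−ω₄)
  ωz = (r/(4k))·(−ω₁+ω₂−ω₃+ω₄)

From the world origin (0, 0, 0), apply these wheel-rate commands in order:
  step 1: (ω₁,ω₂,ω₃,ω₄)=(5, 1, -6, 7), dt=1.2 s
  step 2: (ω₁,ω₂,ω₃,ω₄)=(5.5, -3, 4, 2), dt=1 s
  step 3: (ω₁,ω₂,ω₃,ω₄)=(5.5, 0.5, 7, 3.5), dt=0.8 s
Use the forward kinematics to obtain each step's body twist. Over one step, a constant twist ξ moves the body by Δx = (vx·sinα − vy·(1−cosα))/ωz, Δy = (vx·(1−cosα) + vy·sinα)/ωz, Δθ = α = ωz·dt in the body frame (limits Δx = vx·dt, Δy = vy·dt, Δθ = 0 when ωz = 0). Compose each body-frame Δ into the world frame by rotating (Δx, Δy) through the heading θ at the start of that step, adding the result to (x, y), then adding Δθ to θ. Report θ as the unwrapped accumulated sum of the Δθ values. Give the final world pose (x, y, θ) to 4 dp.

(0.5150, -0.3873, -0.2167)

step 1: ξ=(vx,vy,ωz)=(0.1050, -0.2550, 0.3000), dt=1.2 → body Δ=(0.1778, -0.2770, 0.3600) → world pose (0.1778, -0.2770, 0.3600)
step 2: ξ=(vx,vy,ωz)=(0.1275, -0.0975, -0.3500), dt=1.0 → body Δ=(0.1080, -0.1176, -0.3500) → world pose (0.3203, -0.3490, 0.0100)
step 3: ξ=(vx,vy,ωz)=(0.2475, -0.0225, -0.2833), dt=0.8 → body Δ=(0.1943, -0.0402, -0.2267) → world pose (0.5150, -0.3873, -0.2167)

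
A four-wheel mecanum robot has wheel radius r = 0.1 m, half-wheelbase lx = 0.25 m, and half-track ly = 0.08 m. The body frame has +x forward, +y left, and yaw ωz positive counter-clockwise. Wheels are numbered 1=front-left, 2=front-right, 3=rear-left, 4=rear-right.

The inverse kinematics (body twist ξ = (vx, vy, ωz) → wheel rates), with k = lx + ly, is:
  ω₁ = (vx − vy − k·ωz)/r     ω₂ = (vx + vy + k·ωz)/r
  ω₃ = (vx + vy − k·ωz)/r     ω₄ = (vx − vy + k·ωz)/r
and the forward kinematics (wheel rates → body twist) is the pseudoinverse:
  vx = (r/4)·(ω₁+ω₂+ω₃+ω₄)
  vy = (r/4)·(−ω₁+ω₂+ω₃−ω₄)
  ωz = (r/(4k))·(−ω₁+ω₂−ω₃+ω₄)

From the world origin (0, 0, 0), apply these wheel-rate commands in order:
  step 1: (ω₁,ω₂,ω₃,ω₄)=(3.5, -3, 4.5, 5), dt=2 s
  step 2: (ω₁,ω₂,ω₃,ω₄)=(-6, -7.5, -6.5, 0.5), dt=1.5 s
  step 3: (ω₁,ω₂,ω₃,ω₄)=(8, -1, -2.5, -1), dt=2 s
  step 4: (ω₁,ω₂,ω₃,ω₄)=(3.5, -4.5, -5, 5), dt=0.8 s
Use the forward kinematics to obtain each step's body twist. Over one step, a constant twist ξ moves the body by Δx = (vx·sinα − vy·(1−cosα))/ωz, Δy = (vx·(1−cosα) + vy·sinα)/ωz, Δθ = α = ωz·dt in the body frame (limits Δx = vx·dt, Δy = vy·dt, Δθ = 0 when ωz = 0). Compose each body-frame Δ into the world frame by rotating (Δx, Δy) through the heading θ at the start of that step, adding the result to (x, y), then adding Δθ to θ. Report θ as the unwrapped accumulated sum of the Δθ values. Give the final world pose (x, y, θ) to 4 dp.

step 1: ξ=(vx,vy,ωz)=(0.2500, -0.1750, -0.4545), dt=2.0 → body Δ=(0.2855, -0.5158, -0.9091) → world pose (0.2855, -0.5158, -0.9091)
step 2: ξ=(vx,vy,ωz)=(-0.4875, -0.2125, 0.4167), dt=1.5 → body Δ=(-0.5882, -0.5196, 0.6250) → world pose (-0.4858, -0.3710, -0.2841)
step 3: ξ=(vx,vy,ωz)=(0.0875, -0.2625, -0.5682), dt=2.0 → body Δ=(-0.1279, -0.5083, -1.1364) → world pose (-0.7510, -0.8231, -1.4205)
step 4: ξ=(vx,vy,ωz)=(-0.0250, -0.4500, 0.1515), dt=0.8 → body Δ=(0.0018, -0.3603, 0.1212) → world pose (-1.1070, -0.8789, -1.2992)

(-1.1070, -0.8789, -1.2992)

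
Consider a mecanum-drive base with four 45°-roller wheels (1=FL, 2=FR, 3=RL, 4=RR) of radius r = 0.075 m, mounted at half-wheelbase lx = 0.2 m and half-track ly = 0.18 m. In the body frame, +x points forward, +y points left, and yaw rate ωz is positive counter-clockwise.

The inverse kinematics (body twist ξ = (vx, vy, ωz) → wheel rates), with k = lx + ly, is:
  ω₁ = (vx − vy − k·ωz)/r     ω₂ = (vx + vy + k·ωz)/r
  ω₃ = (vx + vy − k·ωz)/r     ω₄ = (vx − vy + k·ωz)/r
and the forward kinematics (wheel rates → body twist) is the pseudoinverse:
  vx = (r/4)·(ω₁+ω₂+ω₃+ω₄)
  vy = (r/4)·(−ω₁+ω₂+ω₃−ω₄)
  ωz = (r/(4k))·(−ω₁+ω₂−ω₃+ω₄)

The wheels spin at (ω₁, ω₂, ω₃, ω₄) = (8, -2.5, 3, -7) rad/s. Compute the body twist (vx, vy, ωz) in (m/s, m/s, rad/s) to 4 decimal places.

(0.0281, -0.0094, -1.0115)

k = lx + ly = 0.2 + 0.18 = 0.3800
ω₁+ω₂+ω₃+ω₄ = 1.5000  →  vx = (0.075/4)·1.5000 = 0.0281
−ω₁+ω₂+ω₃−ω₄ = -0.5000  →  vy = (0.075/4)·-0.5000 = -0.0094
−ω₁+ω₂−ω₃+ω₄ = -20.5000  →  ωz = (0.075/1.5200)·-20.5000 = -1.0115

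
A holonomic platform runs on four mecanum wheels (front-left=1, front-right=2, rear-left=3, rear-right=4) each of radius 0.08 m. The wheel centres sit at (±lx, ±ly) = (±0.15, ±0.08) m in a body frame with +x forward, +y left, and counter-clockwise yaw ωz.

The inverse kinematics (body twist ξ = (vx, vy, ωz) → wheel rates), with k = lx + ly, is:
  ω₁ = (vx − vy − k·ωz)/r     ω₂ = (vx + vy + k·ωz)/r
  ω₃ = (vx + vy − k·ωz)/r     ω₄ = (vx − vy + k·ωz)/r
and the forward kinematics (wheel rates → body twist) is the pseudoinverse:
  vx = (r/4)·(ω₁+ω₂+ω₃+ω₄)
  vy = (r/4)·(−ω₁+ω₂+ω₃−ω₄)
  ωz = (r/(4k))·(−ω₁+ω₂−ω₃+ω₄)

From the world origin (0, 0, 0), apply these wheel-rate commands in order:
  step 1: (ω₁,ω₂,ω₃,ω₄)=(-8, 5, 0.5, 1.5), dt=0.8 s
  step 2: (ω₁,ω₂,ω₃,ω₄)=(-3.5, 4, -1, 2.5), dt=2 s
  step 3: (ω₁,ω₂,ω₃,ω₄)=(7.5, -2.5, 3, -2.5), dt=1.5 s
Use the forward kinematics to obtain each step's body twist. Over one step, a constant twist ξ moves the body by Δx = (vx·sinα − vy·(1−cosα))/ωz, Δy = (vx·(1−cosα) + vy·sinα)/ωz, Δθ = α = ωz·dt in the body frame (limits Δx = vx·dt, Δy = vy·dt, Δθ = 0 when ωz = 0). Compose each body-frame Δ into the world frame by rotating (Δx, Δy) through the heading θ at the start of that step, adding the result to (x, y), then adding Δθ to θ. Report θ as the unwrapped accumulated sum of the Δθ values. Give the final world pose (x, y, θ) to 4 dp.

(-0.1856, 0.3376, 0.8652)

step 1: ξ=(vx,vy,ωz)=(-0.0200, 0.2400, 1.2174), dt=0.8 → body Δ=(-0.0999, 0.1559, 0.9739) → world pose (-0.0999, 0.1559, 0.9739)
step 2: ξ=(vx,vy,ωz)=(0.0400, 0.0800, 0.9565), dt=2.0 → body Δ=(-0.0723, 0.1346, 1.9130) → world pose (-0.2519, 0.1717, 2.8870)
step 3: ξ=(vx,vy,ωz)=(0.1100, -0.0900, -1.3478), dt=1.5 → body Δ=(-0.0224, -0.1773, -2.0217) → world pose (-0.1856, 0.3376, 0.8652)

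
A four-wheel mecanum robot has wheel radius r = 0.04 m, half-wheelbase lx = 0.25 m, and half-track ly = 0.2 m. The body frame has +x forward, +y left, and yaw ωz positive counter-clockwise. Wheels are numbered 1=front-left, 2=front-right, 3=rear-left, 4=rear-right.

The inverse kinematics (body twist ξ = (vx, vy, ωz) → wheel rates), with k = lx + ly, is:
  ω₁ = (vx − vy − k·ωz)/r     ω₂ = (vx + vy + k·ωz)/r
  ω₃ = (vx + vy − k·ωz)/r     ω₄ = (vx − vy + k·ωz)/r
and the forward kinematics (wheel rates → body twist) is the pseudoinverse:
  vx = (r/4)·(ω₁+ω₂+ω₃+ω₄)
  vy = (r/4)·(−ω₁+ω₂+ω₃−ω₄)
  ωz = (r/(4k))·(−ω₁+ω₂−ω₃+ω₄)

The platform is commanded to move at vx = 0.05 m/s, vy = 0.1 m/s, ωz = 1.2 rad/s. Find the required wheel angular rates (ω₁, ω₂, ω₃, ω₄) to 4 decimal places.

(-14.7500, 17.2500, -9.7500, 12.2500)

k = lx + ly = 0.25 + 0.2 = 0.4500;  k·ωz = 0.4500·1.2 = 0.5400
ω₁ (FL) = (vx − vy − k·ωz)/r = -0.5900/0.04 = -14.7500
ω₂ (FR) = (vx + vy + k·ωz)/r = 0.6900/0.04 = 17.2500
ω₃ (RL) = (vx + vy − k·ωz)/r = -0.3900/0.04 = -9.7500
ω₄ (RR) = (vx − vy + k·ωz)/r = 0.4900/0.04 = 12.2500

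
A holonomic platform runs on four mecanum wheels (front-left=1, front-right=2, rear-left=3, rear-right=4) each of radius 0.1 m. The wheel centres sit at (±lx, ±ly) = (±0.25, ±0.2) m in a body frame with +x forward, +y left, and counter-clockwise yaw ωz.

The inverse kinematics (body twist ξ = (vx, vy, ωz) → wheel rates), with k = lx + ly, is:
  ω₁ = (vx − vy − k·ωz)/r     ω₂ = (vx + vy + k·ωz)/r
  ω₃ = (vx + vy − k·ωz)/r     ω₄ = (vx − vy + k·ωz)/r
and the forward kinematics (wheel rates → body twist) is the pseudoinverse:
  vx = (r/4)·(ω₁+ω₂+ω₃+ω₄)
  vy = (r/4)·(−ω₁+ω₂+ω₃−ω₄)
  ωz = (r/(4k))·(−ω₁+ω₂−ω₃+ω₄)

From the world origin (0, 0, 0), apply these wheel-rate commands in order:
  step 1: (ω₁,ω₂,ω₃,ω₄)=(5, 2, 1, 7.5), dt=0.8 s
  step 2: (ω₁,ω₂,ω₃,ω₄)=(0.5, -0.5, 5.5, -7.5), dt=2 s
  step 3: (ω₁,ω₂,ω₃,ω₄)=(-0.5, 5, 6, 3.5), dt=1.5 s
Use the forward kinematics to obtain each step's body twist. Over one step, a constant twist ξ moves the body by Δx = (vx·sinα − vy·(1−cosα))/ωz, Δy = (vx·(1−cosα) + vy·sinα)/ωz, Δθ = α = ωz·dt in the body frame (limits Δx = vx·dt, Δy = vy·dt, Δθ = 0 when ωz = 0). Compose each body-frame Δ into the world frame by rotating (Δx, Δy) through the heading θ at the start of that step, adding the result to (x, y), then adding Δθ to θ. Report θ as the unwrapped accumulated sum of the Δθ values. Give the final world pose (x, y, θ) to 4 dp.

(1.0046, -0.0864, -1.1500)

step 1: ξ=(vx,vy,ωz)=(0.3875, -0.2375, 0.1944), dt=0.8 → body Δ=(0.3235, -0.1652, 0.1556) → world pose (0.3235, -0.1652, 0.1556)
step 2: ξ=(vx,vy,ωz)=(-0.0500, 0.3000, -0.7778), dt=2.0 → body Δ=(0.3156, 0.4490, -1.5556) → world pose (0.5657, 0.3273, -1.4000)
step 3: ξ=(vx,vy,ωz)=(0.3500, 0.2000, 0.1667), dt=1.5 → body Δ=(0.4822, 0.3622, 0.2500) → world pose (1.0046, -0.0864, -1.1500)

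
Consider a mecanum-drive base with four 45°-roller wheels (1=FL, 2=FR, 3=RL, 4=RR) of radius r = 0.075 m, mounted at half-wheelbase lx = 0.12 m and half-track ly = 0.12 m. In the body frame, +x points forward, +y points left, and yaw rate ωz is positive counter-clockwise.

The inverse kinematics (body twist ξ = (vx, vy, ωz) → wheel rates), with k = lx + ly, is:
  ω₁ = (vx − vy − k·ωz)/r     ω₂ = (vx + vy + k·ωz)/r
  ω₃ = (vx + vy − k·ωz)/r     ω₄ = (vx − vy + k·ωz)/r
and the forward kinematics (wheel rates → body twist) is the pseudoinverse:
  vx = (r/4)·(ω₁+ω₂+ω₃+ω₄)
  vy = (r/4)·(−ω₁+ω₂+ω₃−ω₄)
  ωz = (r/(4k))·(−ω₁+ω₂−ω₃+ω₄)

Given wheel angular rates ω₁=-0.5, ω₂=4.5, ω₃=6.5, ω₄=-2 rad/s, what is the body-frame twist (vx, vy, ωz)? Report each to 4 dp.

(0.1594, 0.2531, -0.2734)

k = lx + ly = 0.12 + 0.12 = 0.2400
ω₁+ω₂+ω₃+ω₄ = 8.5000  →  vx = (0.075/4)·8.5000 = 0.1594
−ω₁+ω₂+ω₃−ω₄ = 13.5000  →  vy = (0.075/4)·13.5000 = 0.2531
−ω₁+ω₂−ω₃+ω₄ = -3.5000  →  ωz = (0.075/0.9600)·-3.5000 = -0.2734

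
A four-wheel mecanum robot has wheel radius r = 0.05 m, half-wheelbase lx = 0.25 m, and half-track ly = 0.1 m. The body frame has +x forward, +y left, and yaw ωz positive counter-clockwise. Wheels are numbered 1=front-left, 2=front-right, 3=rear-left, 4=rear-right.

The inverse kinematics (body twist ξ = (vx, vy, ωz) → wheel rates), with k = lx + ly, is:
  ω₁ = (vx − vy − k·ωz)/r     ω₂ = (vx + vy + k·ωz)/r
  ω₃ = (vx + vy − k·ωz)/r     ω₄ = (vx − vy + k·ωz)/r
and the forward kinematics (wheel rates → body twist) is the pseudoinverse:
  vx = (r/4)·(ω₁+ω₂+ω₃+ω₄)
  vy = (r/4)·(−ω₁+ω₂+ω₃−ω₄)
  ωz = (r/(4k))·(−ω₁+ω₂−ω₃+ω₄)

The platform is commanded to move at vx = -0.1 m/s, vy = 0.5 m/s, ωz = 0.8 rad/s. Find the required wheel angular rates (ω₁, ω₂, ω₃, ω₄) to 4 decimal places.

k = lx + ly = 0.25 + 0.1 = 0.3500;  k·ωz = 0.3500·0.8 = 0.2800
ω₁ (FL) = (vx − vy − k·ωz)/r = -0.8800/0.05 = -17.6000
ω₂ (FR) = (vx + vy + k·ωz)/r = 0.6800/0.05 = 13.6000
ω₃ (RL) = (vx + vy − k·ωz)/r = 0.1200/0.05 = 2.4000
ω₄ (RR) = (vx − vy + k·ωz)/r = -0.3200/0.05 = -6.4000

(-17.6000, 13.6000, 2.4000, -6.4000)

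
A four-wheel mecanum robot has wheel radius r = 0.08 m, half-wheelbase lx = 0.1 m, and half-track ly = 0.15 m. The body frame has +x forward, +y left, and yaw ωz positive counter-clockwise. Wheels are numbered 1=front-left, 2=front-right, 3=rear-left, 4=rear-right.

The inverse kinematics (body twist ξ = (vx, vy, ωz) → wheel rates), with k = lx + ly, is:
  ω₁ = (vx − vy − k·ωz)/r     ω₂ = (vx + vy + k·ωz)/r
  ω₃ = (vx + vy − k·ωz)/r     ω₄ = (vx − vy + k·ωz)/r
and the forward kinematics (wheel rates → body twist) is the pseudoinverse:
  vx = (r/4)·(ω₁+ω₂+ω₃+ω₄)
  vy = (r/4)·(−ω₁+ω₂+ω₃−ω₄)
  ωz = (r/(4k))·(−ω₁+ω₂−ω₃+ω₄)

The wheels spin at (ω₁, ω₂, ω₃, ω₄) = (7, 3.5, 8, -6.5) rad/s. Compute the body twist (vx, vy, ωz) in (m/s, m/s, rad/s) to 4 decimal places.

k = lx + ly = 0.1 + 0.15 = 0.2500
ω₁+ω₂+ω₃+ω₄ = 12.0000  →  vx = (0.08/4)·12.0000 = 0.2400
−ω₁+ω₂+ω₃−ω₄ = 11.0000  →  vy = (0.08/4)·11.0000 = 0.2200
−ω₁+ω₂−ω₃+ω₄ = -18.0000  →  ωz = (0.08/1.0000)·-18.0000 = -1.4400

(0.2400, 0.2200, -1.4400)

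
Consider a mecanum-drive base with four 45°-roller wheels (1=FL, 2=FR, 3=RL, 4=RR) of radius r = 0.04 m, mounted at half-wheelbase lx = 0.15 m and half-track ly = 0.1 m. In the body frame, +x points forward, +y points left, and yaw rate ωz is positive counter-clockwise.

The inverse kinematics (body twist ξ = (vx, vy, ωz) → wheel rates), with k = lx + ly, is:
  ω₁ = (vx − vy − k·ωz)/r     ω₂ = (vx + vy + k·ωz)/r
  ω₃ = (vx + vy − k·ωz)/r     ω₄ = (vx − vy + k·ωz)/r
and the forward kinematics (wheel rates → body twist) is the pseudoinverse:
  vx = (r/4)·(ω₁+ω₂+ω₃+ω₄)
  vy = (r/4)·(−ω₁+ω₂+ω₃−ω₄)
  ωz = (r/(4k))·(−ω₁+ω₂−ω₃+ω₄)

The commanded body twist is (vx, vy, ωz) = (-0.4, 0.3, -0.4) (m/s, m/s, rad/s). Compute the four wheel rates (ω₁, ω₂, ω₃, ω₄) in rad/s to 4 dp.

(-15.0000, -5.0000, 0.0000, -20.0000)

k = lx + ly = 0.15 + 0.1 = 0.2500;  k·ωz = 0.2500·-0.4 = -0.1000
ω₁ (FL) = (vx − vy − k·ωz)/r = -0.6000/0.04 = -15.0000
ω₂ (FR) = (vx + vy + k·ωz)/r = -0.2000/0.04 = -5.0000
ω₃ (RL) = (vx + vy − k·ωz)/r = 0.0000/0.04 = 0.0000
ω₄ (RR) = (vx − vy + k·ωz)/r = -0.8000/0.04 = -20.0000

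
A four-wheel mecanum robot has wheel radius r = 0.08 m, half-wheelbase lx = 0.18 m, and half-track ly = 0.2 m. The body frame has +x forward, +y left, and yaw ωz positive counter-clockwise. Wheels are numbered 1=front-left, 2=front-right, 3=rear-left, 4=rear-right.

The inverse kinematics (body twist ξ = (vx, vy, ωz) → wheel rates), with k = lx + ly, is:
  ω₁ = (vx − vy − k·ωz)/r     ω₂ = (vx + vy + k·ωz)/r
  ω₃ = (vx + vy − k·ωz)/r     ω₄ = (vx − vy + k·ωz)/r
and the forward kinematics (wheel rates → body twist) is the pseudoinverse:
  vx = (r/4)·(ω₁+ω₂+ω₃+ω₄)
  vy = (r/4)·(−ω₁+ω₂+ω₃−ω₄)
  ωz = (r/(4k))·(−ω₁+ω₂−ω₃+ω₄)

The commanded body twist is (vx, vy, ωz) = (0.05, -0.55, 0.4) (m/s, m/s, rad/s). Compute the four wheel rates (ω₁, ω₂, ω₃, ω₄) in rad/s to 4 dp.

(5.6000, -4.3500, -8.1500, 9.4000)

k = lx + ly = 0.18 + 0.2 = 0.3800;  k·ωz = 0.3800·0.4 = 0.1520
ω₁ (FL) = (vx − vy − k·ωz)/r = 0.4480/0.08 = 5.6000
ω₂ (FR) = (vx + vy + k·ωz)/r = -0.3480/0.08 = -4.3500
ω₃ (RL) = (vx + vy − k·ωz)/r = -0.6520/0.08 = -8.1500
ω₄ (RR) = (vx − vy + k·ωz)/r = 0.7520/0.08 = 9.4000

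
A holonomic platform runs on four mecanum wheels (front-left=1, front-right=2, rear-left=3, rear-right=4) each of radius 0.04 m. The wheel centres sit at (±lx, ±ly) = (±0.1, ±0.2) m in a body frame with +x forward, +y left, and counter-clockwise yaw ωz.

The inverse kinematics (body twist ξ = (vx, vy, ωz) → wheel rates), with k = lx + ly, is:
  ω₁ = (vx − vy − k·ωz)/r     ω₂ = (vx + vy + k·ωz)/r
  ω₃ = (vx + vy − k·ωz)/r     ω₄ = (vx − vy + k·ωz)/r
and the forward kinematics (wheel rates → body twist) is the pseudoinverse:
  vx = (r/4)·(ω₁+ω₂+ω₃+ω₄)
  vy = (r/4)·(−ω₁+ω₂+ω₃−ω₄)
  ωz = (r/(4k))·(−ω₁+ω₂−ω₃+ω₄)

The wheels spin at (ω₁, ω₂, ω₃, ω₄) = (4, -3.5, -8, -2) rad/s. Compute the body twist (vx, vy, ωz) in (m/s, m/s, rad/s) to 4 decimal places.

(-0.0950, -0.1350, -0.0500)

k = lx + ly = 0.1 + 0.2 = 0.3000
ω₁+ω₂+ω₃+ω₄ = -9.5000  →  vx = (0.04/4)·-9.5000 = -0.0950
−ω₁+ω₂+ω₃−ω₄ = -13.5000  →  vy = (0.04/4)·-13.5000 = -0.1350
−ω₁+ω₂−ω₃+ω₄ = -1.5000  →  ωz = (0.04/1.2000)·-1.5000 = -0.0500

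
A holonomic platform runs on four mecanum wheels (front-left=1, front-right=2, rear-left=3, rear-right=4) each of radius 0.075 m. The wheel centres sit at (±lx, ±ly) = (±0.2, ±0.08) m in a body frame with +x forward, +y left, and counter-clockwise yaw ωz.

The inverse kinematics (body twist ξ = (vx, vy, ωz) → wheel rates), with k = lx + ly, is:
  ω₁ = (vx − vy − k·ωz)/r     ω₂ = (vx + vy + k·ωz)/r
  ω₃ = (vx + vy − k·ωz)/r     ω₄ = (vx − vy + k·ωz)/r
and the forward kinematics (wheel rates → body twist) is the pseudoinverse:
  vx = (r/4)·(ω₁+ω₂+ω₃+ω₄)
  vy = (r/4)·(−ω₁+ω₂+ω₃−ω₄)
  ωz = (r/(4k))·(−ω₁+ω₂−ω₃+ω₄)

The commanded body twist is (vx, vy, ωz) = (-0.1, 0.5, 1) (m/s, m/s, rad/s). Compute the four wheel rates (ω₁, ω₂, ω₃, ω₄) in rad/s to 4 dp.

(-11.7333, 9.0667, 1.6000, -4.2667)

k = lx + ly = 0.2 + 0.08 = 0.2800;  k·ωz = 0.2800·1 = 0.2800
ω₁ (FL) = (vx − vy − k·ωz)/r = -0.8800/0.075 = -11.7333
ω₂ (FR) = (vx + vy + k·ωz)/r = 0.6800/0.075 = 9.0667
ω₃ (RL) = (vx + vy − k·ωz)/r = 0.1200/0.075 = 1.6000
ω₄ (RR) = (vx − vy + k·ωz)/r = -0.3200/0.075 = -4.2667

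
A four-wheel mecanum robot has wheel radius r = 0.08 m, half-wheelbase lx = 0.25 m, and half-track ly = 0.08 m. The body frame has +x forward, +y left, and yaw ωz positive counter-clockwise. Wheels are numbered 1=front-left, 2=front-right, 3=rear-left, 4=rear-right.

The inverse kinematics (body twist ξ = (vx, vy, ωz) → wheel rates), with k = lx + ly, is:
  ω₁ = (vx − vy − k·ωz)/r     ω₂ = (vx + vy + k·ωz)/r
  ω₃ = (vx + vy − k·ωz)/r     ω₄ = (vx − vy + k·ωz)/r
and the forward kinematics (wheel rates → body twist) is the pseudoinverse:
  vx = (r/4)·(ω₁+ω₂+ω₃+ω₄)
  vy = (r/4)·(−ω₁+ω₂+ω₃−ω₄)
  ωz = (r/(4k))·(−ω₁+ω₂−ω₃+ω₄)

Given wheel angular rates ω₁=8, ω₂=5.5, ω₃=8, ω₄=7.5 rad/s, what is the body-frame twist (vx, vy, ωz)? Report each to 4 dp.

k = lx + ly = 0.25 + 0.08 = 0.3300
ω₁+ω₂+ω₃+ω₄ = 29.0000  →  vx = (0.08/4)·29.0000 = 0.5800
−ω₁+ω₂+ω₃−ω₄ = -2.0000  →  vy = (0.08/4)·-2.0000 = -0.0400
−ω₁+ω₂−ω₃+ω₄ = -3.0000  →  ωz = (0.08/1.3200)·-3.0000 = -0.1818

(0.5800, -0.0400, -0.1818)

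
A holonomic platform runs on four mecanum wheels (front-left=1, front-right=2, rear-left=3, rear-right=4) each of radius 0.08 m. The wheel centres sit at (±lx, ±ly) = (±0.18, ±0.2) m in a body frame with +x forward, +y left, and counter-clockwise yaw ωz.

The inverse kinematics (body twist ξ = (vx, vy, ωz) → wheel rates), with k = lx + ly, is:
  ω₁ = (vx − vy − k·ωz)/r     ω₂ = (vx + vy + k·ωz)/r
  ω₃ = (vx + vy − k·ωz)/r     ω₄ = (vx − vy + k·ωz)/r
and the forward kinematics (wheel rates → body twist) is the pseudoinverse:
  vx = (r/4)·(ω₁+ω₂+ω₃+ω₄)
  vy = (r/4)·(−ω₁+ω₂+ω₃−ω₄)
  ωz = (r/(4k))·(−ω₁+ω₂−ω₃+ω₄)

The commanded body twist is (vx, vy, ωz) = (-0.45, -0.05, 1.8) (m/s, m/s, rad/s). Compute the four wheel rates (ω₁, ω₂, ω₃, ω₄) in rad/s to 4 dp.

(-13.5500, 2.3000, -14.8000, 3.5500)

k = lx + ly = 0.18 + 0.2 = 0.3800;  k·ωz = 0.3800·1.8 = 0.6840
ω₁ (FL) = (vx − vy − k·ωz)/r = -1.0840/0.08 = -13.5500
ω₂ (FR) = (vx + vy + k·ωz)/r = 0.1840/0.08 = 2.3000
ω₃ (RL) = (vx + vy − k·ωz)/r = -1.1840/0.08 = -14.8000
ω₄ (RR) = (vx − vy + k·ωz)/r = 0.2840/0.08 = 3.5500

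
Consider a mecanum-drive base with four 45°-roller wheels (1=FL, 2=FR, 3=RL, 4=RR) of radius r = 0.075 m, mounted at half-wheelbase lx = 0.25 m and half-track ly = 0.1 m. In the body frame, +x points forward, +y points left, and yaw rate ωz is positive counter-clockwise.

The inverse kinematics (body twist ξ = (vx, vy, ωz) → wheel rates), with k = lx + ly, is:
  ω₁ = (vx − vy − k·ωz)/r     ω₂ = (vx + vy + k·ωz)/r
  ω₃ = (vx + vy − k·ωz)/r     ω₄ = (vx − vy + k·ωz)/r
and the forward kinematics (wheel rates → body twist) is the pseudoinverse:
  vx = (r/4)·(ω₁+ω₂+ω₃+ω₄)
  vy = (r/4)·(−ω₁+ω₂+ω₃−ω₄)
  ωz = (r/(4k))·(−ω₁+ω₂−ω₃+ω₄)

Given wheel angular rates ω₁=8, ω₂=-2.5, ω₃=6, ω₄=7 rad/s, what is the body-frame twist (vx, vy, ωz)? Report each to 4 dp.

k = lx + ly = 0.25 + 0.1 = 0.3500
ω₁+ω₂+ω₃+ω₄ = 18.5000  →  vx = (0.075/4)·18.5000 = 0.3469
−ω₁+ω₂+ω₃−ω₄ = -11.5000  →  vy = (0.075/4)·-11.5000 = -0.2156
−ω₁+ω₂−ω₃+ω₄ = -9.5000  →  ωz = (0.075/1.4000)·-9.5000 = -0.5089

(0.3469, -0.2156, -0.5089)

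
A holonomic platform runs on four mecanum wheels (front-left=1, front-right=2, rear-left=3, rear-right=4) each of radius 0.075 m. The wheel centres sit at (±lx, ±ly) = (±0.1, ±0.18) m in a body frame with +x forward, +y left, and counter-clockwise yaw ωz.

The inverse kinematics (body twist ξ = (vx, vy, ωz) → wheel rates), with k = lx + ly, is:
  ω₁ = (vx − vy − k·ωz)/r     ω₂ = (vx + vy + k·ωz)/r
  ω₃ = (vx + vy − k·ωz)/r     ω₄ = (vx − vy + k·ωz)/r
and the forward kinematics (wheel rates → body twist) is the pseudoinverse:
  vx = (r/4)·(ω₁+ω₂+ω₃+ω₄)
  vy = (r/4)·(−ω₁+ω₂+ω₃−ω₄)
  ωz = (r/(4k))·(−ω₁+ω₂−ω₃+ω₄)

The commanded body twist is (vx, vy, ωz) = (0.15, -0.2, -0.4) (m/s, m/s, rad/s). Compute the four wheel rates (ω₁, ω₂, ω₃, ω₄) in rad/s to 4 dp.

(6.1600, -2.1600, 0.8267, 3.1733)

k = lx + ly = 0.1 + 0.18 = 0.2800;  k·ωz = 0.2800·-0.4 = -0.1120
ω₁ (FL) = (vx − vy − k·ωz)/r = 0.4620/0.075 = 6.1600
ω₂ (FR) = (vx + vy + k·ωz)/r = -0.1620/0.075 = -2.1600
ω₃ (RL) = (vx + vy − k·ωz)/r = 0.0620/0.075 = 0.8267
ω₄ (RR) = (vx − vy + k·ωz)/r = 0.2380/0.075 = 3.1733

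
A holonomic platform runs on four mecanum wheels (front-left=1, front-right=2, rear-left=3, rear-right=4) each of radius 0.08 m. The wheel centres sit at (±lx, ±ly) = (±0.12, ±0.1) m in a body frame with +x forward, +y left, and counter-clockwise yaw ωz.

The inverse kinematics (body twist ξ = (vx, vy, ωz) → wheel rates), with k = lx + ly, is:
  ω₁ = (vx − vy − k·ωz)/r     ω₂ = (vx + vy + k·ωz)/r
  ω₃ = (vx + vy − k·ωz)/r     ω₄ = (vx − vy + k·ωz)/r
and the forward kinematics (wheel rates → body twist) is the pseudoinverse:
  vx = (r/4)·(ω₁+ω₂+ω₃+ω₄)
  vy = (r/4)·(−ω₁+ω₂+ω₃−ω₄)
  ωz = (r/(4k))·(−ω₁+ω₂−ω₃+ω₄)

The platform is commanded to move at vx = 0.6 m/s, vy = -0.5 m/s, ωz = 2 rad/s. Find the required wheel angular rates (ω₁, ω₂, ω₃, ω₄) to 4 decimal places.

k = lx + ly = 0.12 + 0.1 = 0.2200;  k·ωz = 0.2200·2 = 0.4400
ω₁ (FL) = (vx − vy − k·ωz)/r = 0.6600/0.08 = 8.2500
ω₂ (FR) = (vx + vy + k·ωz)/r = 0.5400/0.08 = 6.7500
ω₃ (RL) = (vx + vy − k·ωz)/r = -0.3400/0.08 = -4.2500
ω₄ (RR) = (vx − vy + k·ωz)/r = 1.5400/0.08 = 19.2500

(8.2500, 6.7500, -4.2500, 19.2500)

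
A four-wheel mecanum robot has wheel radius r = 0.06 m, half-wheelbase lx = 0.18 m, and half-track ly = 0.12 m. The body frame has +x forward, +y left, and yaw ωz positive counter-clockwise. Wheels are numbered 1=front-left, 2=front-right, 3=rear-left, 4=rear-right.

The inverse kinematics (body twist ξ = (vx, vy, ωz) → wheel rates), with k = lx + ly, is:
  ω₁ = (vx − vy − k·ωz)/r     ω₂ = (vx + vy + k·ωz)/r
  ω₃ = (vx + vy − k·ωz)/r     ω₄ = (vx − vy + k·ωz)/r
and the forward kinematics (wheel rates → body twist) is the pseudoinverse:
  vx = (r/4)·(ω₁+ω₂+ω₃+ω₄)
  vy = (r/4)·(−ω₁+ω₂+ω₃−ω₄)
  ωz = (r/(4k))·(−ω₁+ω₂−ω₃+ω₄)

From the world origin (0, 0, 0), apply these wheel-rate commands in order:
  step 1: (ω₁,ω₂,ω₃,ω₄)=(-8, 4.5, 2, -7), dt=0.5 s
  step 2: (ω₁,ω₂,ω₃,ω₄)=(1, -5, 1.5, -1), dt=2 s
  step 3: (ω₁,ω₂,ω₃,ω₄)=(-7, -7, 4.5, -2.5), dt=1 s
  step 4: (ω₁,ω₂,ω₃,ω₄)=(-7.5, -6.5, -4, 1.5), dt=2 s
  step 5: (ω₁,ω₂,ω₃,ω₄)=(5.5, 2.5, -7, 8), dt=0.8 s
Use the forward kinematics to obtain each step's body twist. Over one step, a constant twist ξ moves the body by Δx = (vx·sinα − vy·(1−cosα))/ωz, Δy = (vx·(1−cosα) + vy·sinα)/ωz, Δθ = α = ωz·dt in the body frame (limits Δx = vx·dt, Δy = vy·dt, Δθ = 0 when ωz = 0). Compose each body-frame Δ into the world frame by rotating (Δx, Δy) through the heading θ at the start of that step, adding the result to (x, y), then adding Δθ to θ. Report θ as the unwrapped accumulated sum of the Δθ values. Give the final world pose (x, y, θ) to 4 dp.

(-0.6024, 0.3208, 0.0175)

step 1: ξ=(vx,vy,ωz)=(-0.1275, 0.3225, 0.1750), dt=0.5 → body Δ=(-0.0707, 0.1583, 0.0875) → world pose (-0.0707, 0.1583, 0.0875)
step 2: ξ=(vx,vy,ωz)=(-0.0525, -0.0525, -0.4250), dt=2.0 → body Δ=(-0.1348, -0.0508, -0.8500) → world pose (-0.2006, 0.0959, -0.7625)
step 3: ξ=(vx,vy,ωz)=(-0.1800, 0.1050, -0.3500), dt=1.0 → body Δ=(-0.1582, 0.1340, -0.3500) → world pose (-0.2223, 0.3020, -1.1125)
step 4: ξ=(vx,vy,ωz)=(-0.2475, -0.0675, 0.3250), dt=2.0 → body Δ=(-0.4185, -0.2810, 0.6500) → world pose (-0.6595, 0.5531, -0.4625)
step 5: ξ=(vx,vy,ωz)=(0.1350, -0.2700, 0.6000), dt=0.8 → body Δ=(0.1548, -0.1824, 0.4800) → world pose (-0.6024, 0.3208, 0.0175)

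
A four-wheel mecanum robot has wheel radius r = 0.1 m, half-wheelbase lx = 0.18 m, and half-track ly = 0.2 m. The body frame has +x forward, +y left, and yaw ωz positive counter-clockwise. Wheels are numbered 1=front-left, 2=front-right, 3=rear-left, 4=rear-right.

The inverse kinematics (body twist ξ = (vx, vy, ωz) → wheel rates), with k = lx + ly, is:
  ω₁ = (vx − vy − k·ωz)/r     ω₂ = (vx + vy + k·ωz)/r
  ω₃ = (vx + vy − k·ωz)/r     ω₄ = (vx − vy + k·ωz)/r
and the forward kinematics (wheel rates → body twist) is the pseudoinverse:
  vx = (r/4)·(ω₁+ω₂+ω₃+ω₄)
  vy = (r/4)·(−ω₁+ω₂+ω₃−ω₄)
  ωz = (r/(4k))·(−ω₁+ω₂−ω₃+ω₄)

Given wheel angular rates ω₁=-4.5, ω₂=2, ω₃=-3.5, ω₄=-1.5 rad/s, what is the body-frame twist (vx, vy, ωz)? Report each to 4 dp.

k = lx + ly = 0.18 + 0.2 = 0.3800
ω₁+ω₂+ω₃+ω₄ = -7.5000  →  vx = (0.1/4)·-7.5000 = -0.1875
−ω₁+ω₂+ω₃−ω₄ = 4.5000  →  vy = (0.1/4)·4.5000 = 0.1125
−ω₁+ω₂−ω₃+ω₄ = 8.5000  →  ωz = (0.1/1.5200)·8.5000 = 0.5592

(-0.1875, 0.1125, 0.5592)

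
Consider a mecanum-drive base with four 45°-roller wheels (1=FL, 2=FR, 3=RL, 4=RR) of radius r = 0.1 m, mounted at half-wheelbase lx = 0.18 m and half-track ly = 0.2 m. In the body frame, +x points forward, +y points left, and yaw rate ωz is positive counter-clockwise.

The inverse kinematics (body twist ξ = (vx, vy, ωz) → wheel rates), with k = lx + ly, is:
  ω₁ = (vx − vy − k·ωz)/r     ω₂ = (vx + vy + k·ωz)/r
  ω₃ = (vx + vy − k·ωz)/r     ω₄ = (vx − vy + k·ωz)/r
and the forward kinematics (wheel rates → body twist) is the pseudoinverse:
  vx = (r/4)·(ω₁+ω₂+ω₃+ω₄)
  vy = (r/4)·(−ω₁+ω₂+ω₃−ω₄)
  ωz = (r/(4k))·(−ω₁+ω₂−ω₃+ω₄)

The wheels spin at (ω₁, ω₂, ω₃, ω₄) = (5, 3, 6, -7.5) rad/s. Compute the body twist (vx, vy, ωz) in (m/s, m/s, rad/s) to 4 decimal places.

(0.1625, 0.2875, -1.0197)

k = lx + ly = 0.18 + 0.2 = 0.3800
ω₁+ω₂+ω₃+ω₄ = 6.5000  →  vx = (0.1/4)·6.5000 = 0.1625
−ω₁+ω₂+ω₃−ω₄ = 11.5000  →  vy = (0.1/4)·11.5000 = 0.2875
−ω₁+ω₂−ω₃+ω₄ = -15.5000  →  ωz = (0.1/1.5200)·-15.5000 = -1.0197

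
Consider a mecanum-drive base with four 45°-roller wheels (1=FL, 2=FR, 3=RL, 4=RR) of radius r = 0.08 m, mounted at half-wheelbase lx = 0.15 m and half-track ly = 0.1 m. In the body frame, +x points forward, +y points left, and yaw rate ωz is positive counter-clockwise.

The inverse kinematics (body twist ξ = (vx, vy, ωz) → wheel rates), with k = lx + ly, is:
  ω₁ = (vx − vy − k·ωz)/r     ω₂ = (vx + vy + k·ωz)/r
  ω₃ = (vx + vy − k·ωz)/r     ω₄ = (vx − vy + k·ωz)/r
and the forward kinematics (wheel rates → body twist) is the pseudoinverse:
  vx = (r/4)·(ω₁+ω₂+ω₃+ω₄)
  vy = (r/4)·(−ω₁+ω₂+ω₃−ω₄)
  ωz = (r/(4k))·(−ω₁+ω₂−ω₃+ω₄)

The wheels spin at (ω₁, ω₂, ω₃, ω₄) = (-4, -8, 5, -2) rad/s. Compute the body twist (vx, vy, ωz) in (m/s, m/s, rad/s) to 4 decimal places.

(-0.1800, 0.0600, -0.8800)

k = lx + ly = 0.15 + 0.1 = 0.2500
ω₁+ω₂+ω₃+ω₄ = -9.0000  →  vx = (0.08/4)·-9.0000 = -0.1800
−ω₁+ω₂+ω₃−ω₄ = 3.0000  →  vy = (0.08/4)·3.0000 = 0.0600
−ω₁+ω₂−ω₃+ω₄ = -11.0000  →  ωz = (0.08/1.0000)·-11.0000 = -0.8800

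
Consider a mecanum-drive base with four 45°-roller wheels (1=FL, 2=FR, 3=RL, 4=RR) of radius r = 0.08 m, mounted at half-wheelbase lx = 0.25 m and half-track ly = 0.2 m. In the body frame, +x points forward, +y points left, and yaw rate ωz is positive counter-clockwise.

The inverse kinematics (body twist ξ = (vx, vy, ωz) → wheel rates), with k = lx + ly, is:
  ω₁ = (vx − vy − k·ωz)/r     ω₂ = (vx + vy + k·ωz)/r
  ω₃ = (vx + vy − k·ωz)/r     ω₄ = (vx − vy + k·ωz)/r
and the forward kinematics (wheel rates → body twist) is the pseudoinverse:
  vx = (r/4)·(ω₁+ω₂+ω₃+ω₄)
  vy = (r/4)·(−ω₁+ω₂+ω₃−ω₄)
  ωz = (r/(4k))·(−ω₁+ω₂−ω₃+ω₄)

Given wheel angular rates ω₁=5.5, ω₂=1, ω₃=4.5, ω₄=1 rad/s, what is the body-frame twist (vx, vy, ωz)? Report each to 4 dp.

k = lx + ly = 0.25 + 0.2 = 0.4500
ω₁+ω₂+ω₃+ω₄ = 12.0000  →  vx = (0.08/4)·12.0000 = 0.2400
−ω₁+ω₂+ω₃−ω₄ = -1.0000  →  vy = (0.08/4)·-1.0000 = -0.0200
−ω₁+ω₂−ω₃+ω₄ = -8.0000  →  ωz = (0.08/1.8000)·-8.0000 = -0.3556

(0.2400, -0.0200, -0.3556)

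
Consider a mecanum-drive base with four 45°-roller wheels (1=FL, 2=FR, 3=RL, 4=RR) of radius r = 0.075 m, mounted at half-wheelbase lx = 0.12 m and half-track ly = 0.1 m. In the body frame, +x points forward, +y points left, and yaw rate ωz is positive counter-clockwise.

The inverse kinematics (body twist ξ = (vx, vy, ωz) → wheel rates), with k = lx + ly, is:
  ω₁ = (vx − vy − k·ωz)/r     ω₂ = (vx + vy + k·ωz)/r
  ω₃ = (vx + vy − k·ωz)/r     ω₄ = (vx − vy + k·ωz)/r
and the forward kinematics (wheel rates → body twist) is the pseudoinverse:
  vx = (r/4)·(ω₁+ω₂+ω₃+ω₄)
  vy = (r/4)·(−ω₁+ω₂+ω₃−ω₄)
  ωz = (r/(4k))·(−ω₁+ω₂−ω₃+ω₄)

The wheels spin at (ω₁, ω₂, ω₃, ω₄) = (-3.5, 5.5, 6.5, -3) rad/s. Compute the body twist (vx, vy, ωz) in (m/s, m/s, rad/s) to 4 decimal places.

(0.1031, 0.3469, -0.0426)

k = lx + ly = 0.12 + 0.1 = 0.2200
ω₁+ω₂+ω₃+ω₄ = 5.5000  →  vx = (0.075/4)·5.5000 = 0.1031
−ω₁+ω₂+ω₃−ω₄ = 18.5000  →  vy = (0.075/4)·18.5000 = 0.3469
−ω₁+ω₂−ω₃+ω₄ = -0.5000  →  ωz = (0.075/0.8800)·-0.5000 = -0.0426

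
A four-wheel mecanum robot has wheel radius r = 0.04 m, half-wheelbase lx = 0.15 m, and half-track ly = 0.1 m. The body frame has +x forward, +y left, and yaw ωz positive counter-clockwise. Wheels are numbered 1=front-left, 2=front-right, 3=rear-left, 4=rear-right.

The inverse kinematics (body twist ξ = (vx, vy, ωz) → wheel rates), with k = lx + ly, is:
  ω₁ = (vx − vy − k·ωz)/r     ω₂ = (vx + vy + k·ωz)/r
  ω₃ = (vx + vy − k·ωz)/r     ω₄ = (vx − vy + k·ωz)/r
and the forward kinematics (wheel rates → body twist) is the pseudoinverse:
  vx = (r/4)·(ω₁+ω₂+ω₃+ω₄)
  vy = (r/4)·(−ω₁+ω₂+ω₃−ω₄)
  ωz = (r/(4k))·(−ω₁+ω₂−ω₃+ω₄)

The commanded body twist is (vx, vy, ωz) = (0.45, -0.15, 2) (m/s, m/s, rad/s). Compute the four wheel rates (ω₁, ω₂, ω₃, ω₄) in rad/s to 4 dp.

k = lx + ly = 0.15 + 0.1 = 0.2500;  k·ωz = 0.2500·2 = 0.5000
ω₁ (FL) = (vx − vy − k·ωz)/r = 0.1000/0.04 = 2.5000
ω₂ (FR) = (vx + vy + k·ωz)/r = 0.8000/0.04 = 20.0000
ω₃ (RL) = (vx + vy − k·ωz)/r = -0.2000/0.04 = -5.0000
ω₄ (RR) = (vx − vy + k·ωz)/r = 1.1000/0.04 = 27.5000

(2.5000, 20.0000, -5.0000, 27.5000)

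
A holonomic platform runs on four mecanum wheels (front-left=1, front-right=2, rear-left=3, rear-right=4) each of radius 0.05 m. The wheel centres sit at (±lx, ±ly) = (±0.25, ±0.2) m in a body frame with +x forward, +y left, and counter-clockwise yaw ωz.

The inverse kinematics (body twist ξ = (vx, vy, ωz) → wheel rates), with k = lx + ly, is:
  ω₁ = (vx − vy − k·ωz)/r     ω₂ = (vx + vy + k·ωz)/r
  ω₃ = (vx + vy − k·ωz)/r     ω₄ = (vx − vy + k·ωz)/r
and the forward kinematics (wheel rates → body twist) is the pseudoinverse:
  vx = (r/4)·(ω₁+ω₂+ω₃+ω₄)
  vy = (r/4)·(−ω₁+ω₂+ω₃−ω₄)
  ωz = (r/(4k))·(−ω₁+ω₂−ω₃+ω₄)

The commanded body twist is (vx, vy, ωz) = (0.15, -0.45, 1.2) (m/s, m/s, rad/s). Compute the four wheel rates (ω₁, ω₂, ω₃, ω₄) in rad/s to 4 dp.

k = lx + ly = 0.25 + 0.2 = 0.4500;  k·ωz = 0.4500·1.2 = 0.5400
ω₁ (FL) = (vx − vy − k·ωz)/r = 0.0600/0.05 = 1.2000
ω₂ (FR) = (vx + vy + k·ωz)/r = 0.2400/0.05 = 4.8000
ω₃ (RL) = (vx + vy − k·ωz)/r = -0.8400/0.05 = -16.8000
ω₄ (RR) = (vx − vy + k·ωz)/r = 1.1400/0.05 = 22.8000

(1.2000, 4.8000, -16.8000, 22.8000)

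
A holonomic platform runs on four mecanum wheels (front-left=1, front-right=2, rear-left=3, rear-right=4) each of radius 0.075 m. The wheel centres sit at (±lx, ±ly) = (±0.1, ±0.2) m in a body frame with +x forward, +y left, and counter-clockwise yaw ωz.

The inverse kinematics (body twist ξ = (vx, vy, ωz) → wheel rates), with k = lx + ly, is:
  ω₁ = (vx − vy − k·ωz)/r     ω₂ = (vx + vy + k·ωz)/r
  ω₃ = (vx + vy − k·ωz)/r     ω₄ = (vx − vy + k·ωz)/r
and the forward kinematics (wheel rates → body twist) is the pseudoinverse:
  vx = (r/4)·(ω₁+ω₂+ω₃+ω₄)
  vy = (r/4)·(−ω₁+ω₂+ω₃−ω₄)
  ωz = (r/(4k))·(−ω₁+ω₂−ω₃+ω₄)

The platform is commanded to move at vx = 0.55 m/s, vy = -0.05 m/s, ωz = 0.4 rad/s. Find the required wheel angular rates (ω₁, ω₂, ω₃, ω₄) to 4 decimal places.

(6.4000, 8.2667, 5.0667, 9.6000)

k = lx + ly = 0.1 + 0.2 = 0.3000;  k·ωz = 0.3000·0.4 = 0.1200
ω₁ (FL) = (vx − vy − k·ωz)/r = 0.4800/0.075 = 6.4000
ω₂ (FR) = (vx + vy + k·ωz)/r = 0.6200/0.075 = 8.2667
ω₃ (RL) = (vx + vy − k·ωz)/r = 0.3800/0.075 = 5.0667
ω₄ (RR) = (vx − vy + k·ωz)/r = 0.7200/0.075 = 9.6000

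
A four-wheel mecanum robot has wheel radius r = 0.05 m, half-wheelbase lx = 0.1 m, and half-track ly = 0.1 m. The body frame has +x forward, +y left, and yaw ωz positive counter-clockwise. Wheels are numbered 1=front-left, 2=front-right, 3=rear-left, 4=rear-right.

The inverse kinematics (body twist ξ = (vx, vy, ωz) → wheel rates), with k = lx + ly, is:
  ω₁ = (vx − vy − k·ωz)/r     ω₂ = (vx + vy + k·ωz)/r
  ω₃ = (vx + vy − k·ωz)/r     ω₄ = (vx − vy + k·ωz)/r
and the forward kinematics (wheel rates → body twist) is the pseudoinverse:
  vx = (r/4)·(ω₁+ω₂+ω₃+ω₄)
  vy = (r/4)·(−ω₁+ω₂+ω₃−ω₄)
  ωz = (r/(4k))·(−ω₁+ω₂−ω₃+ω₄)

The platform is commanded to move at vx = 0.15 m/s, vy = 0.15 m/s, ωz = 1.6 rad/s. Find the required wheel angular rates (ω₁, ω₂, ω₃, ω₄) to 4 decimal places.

(-6.4000, 12.4000, -0.4000, 6.4000)

k = lx + ly = 0.1 + 0.1 = 0.2000;  k·ωz = 0.2000·1.6 = 0.3200
ω₁ (FL) = (vx − vy − k·ωz)/r = -0.3200/0.05 = -6.4000
ω₂ (FR) = (vx + vy + k·ωz)/r = 0.6200/0.05 = 12.4000
ω₃ (RL) = (vx + vy − k·ωz)/r = -0.0200/0.05 = -0.4000
ω₄ (RR) = (vx − vy + k·ωz)/r = 0.3200/0.05 = 6.4000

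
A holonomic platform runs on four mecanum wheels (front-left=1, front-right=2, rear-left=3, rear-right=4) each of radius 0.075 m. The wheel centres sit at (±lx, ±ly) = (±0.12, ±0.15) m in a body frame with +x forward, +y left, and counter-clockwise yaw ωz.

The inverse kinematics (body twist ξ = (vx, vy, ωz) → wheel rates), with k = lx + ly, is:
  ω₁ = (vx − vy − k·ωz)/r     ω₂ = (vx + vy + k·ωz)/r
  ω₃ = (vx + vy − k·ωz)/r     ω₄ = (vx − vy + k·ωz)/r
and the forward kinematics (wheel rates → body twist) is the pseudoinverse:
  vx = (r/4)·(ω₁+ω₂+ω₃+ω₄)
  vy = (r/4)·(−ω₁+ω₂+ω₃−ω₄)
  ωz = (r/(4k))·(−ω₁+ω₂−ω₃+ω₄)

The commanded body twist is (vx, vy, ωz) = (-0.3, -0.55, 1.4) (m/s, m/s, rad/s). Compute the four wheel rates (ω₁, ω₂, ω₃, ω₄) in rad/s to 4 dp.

k = lx + ly = 0.12 + 0.15 = 0.2700;  k·ωz = 0.2700·1.4 = 0.3780
ω₁ (FL) = (vx − vy − k·ωz)/r = -0.1280/0.075 = -1.7067
ω₂ (FR) = (vx + vy + k·ωz)/r = -0.4720/0.075 = -6.2933
ω₃ (RL) = (vx + vy − k·ωz)/r = -1.2280/0.075 = -16.3733
ω₄ (RR) = (vx − vy + k·ωz)/r = 0.6280/0.075 = 8.3733

(-1.7067, -6.2933, -16.3733, 8.3733)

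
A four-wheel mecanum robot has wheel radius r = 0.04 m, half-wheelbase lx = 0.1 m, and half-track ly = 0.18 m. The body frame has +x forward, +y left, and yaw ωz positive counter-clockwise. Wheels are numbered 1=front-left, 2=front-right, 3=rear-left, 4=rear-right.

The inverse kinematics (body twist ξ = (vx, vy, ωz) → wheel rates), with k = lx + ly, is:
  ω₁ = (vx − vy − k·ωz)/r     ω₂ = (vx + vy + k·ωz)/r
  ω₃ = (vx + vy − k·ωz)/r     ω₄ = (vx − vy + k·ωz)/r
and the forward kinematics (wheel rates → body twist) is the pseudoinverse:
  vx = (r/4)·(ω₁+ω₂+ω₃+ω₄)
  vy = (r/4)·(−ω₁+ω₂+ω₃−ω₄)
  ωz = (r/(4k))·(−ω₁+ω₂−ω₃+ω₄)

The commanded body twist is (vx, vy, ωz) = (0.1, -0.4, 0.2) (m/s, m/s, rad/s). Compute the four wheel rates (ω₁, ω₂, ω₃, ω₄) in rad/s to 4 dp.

(11.1000, -6.1000, -8.9000, 13.9000)

k = lx + ly = 0.1 + 0.18 = 0.2800;  k·ωz = 0.2800·0.2 = 0.0560
ω₁ (FL) = (vx − vy − k·ωz)/r = 0.4440/0.04 = 11.1000
ω₂ (FR) = (vx + vy + k·ωz)/r = -0.2440/0.04 = -6.1000
ω₃ (RL) = (vx + vy − k·ωz)/r = -0.3560/0.04 = -8.9000
ω₄ (RR) = (vx − vy + k·ωz)/r = 0.5560/0.04 = 13.9000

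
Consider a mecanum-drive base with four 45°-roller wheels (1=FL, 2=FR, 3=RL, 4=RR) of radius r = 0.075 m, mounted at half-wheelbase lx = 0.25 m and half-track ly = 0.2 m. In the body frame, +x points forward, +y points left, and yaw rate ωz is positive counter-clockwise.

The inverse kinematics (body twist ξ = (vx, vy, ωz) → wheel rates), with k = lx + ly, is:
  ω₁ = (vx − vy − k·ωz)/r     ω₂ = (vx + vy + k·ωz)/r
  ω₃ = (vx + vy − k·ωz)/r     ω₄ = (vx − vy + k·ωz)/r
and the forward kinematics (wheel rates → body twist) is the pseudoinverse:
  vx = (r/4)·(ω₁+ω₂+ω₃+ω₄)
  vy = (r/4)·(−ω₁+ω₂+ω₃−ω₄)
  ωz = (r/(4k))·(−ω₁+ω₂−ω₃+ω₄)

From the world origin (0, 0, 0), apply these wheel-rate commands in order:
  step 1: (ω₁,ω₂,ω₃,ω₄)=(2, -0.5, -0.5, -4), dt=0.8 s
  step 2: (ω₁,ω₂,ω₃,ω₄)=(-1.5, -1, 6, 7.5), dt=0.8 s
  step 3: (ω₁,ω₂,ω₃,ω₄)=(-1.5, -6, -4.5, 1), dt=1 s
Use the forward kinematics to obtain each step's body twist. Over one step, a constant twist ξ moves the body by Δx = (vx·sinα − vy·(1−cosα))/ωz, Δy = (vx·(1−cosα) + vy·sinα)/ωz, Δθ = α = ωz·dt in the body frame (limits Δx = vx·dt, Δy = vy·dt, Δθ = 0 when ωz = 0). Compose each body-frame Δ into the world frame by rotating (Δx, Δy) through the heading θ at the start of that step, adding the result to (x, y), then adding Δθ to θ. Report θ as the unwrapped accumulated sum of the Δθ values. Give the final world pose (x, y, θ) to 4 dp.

step 1: ξ=(vx,vy,ωz)=(-0.0562, 0.0187, -0.2500), dt=0.8 → body Δ=(-0.0432, 0.0194, -0.2000) → world pose (-0.0432, 0.0194, -0.2000)
step 2: ξ=(vx,vy,ωz)=(0.2062, -0.0188, 0.0833), dt=0.8 → body Δ=(0.1654, -0.0095, 0.0667) → world pose (0.1170, -0.0228, -0.1333)
step 3: ξ=(vx,vy,ωz)=(-0.2062, -0.1875, 0.0417), dt=1.0 → body Δ=(-0.2023, -0.1917, 0.0417) → world pose (-0.1090, -0.1859, -0.0917)

(-0.1090, -0.1859, -0.0917)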